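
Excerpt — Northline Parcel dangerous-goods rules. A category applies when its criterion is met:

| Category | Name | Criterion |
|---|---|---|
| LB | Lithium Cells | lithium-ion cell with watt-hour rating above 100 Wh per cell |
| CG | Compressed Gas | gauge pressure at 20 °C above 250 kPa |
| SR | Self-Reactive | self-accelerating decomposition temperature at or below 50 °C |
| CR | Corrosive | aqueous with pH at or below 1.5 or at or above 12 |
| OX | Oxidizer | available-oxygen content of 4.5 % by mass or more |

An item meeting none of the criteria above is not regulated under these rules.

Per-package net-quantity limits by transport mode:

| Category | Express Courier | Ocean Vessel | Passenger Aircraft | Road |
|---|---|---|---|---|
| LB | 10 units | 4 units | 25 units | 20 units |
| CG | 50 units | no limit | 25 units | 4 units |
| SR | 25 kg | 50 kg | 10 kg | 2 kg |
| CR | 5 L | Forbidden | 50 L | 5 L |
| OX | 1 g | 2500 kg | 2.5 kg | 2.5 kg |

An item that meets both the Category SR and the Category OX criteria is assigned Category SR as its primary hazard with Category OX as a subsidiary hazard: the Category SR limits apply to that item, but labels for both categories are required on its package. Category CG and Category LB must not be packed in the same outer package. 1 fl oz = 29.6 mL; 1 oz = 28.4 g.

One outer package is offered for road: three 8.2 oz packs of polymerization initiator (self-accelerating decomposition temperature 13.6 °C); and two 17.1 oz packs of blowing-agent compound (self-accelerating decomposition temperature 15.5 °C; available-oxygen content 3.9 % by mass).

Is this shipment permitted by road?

Self-accelerating decomposition temperature 13.6 °C meets the Category SR criterion (Self-Reactive), so the polymerization initiator is Category SR.
Blowing-agent compound: self-accelerating decomposition temperature 15.5 °C ≤ 50 °C → Category SR (Self-Reactive).
Category SR net quantity: (three 8.2 oz packs = 698.64 g) + (two 17.1 oz packs = 971.28 g) = 1669.92 g.
That is within the Category SR road limit of 2 kg.

Yes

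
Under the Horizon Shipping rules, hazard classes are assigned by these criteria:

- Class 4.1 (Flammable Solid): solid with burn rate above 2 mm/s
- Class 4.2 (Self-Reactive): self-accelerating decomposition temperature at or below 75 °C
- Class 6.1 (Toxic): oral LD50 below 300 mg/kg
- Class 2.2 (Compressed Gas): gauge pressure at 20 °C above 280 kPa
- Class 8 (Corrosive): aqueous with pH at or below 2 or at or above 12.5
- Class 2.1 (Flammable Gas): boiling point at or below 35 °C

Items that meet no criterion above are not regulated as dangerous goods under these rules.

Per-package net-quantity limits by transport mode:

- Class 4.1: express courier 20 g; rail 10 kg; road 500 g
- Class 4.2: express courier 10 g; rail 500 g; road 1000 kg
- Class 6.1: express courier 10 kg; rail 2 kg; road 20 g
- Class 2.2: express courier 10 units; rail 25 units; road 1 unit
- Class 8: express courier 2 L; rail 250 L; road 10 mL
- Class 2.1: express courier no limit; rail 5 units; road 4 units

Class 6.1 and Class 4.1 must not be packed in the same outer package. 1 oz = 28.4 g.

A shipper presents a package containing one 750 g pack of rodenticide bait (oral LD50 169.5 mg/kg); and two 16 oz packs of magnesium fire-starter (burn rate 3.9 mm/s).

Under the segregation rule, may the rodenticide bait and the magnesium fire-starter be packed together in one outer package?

No

With oral LD50 169.5 mg/kg (< 300 mg/kg), the rodenticide bait falls in Class 6.1.
Magnesium fire-starter: burn rate 3.9 mm/s > 2 mm/s → Class 4.1 (Flammable Solid).
Class 6.1 and Class 4.1 may not share an outer package.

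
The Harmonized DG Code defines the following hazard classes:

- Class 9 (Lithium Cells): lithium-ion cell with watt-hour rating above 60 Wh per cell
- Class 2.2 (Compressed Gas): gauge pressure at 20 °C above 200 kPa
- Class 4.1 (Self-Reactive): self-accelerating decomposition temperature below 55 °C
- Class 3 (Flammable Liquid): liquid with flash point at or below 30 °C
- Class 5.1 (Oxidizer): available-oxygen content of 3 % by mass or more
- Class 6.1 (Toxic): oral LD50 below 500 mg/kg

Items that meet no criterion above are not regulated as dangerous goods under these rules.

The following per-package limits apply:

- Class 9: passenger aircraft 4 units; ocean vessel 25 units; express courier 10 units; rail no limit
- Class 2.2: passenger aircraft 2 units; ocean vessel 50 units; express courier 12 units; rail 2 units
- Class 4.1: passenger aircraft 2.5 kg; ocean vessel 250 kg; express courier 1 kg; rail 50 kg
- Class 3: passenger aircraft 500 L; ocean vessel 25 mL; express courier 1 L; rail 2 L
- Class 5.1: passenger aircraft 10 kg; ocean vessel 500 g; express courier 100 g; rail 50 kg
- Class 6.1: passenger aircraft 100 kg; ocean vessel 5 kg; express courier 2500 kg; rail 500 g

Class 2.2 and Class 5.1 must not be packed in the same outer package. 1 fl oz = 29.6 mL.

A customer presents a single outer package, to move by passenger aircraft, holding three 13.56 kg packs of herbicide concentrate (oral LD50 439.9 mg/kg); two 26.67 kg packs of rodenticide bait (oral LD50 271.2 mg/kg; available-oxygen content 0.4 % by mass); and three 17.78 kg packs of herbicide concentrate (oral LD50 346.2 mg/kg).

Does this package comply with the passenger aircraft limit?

No

With oral LD50 439.9 mg/kg (< 500 mg/kg), the herbicide concentrate falls in Class 6.1.
The rodenticide bait has oral LD50 271.2 mg/kg, which is < 500 mg/kg, so it is Class 6.1 (Toxic).
With oral LD50 346.2 mg/kg (< 500 mg/kg), the herbicide concentrate falls in Class 6.1.
Class 6.1 net quantity: (three 13.56 kg packs = 40.68 kg) + (two 26.67 kg packs = 53.34 kg) + (three 17.78 kg packs = 53.34 kg) = 147.36 kg.
147.36 kg > 100 kg (passenger aircraft limit, Class 6.1) — over the limit.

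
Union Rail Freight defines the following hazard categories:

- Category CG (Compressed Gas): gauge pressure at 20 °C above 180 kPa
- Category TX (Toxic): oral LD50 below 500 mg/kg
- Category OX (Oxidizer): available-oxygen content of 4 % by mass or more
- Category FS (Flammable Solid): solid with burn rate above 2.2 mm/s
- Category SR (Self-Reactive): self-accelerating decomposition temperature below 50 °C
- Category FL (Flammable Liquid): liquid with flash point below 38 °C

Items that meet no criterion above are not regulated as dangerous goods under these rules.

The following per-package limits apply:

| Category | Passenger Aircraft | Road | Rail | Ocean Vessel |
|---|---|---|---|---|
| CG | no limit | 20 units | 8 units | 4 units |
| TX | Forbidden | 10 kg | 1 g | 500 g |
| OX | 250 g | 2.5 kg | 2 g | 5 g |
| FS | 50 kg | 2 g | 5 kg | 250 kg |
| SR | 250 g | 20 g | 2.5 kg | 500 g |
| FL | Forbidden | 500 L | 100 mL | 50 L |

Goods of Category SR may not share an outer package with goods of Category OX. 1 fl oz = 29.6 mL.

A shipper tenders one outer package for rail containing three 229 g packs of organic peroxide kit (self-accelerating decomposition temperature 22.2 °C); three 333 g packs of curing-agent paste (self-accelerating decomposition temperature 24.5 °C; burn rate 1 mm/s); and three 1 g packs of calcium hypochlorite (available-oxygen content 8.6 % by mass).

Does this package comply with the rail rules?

The organic peroxide kit has self-accelerating decomposition temperature 22.2 °C, which is < 50 °C, so it is Category SR (Self-Reactive).
With self-accelerating decomposition temperature 24.5 °C (< 50 °C), the curing-agent paste falls in Category SR.
Calcium hypochlorite: available-oxygen content 8.6 % by mass ≥ 4 % by mass → Category OX (Oxidizer).
Category SR net quantity: (three 229 g packs = 687 g) + (three 333 g packs = 999 g) = 1.686 kg.
That is within the Category SR rail limit of 2.5 kg.
Category OX quantity: three 1 g packs = 3 g.
3 g exceeds the rail limit of 2 g for Category OX.
Category SR and Category OX may not share an outer package.

No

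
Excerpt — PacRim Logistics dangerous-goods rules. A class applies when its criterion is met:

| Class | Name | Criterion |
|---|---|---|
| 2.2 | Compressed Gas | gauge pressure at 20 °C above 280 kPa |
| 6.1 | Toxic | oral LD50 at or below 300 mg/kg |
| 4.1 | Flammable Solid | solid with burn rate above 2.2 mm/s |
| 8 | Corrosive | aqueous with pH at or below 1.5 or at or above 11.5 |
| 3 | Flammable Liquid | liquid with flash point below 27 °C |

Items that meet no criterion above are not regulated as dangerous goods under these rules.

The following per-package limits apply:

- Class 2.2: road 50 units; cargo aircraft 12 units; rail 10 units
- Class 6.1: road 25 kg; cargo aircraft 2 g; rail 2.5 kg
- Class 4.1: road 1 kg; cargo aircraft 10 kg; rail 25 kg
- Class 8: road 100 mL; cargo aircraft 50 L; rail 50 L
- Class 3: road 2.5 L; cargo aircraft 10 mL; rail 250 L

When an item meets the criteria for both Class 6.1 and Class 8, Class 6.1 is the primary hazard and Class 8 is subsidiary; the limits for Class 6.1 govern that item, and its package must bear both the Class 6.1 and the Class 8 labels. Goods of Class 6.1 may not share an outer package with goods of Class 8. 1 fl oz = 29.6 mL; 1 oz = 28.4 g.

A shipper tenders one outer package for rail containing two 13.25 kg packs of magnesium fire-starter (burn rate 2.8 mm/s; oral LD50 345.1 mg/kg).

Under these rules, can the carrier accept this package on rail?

With burn rate 2.8 mm/s (> 2.2 mm/s), the magnesium fire-starter falls in Class 4.1.
Class 4.1 quantity: two 13.25 kg packs = 26.5 kg.
26.5 kg exceeds the rail limit of 25 kg for Class 4.1.

No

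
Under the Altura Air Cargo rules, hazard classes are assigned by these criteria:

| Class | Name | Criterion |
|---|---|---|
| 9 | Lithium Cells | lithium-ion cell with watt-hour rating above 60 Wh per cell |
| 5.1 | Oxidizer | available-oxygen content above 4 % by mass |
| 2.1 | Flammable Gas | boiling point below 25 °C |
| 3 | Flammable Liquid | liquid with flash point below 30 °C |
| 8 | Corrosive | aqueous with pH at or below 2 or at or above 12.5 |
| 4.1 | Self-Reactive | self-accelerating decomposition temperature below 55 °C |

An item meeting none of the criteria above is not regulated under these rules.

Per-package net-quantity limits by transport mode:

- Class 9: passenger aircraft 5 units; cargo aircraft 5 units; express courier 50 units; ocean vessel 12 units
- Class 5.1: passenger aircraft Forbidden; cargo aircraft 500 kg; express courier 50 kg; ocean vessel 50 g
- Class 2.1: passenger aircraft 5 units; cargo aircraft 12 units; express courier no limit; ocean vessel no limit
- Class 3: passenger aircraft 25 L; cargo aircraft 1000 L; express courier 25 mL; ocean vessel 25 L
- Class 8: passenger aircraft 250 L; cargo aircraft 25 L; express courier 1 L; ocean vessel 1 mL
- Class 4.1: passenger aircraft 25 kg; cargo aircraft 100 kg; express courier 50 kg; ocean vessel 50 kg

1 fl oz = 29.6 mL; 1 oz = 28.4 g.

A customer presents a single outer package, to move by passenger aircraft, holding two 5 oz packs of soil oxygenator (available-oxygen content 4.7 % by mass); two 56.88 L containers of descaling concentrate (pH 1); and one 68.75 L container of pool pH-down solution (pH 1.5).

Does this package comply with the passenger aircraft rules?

No

With available-oxygen content 4.7 % by mass (> 4 % by mass), the soil oxygenator falls in Class 5.1.
Descaling concentrate: pH 1 ≤ 2 → Class 8 (Corrosive).
pH 1.5 meets the Class 8 criterion (Corrosive), so the pool pH-down solution is Class 8.
Class 8 net quantity: (two 56.88 L containers = 113.76 L) + 68.75 L = 182.51 L.
182.51 L is within the passenger aircraft limit of 250 L for Class 8.
Class 5.1 quantity: two 5 oz packs = 284 g.
By passenger aircraft, Class 5.1 is Forbidden regardless of quantity.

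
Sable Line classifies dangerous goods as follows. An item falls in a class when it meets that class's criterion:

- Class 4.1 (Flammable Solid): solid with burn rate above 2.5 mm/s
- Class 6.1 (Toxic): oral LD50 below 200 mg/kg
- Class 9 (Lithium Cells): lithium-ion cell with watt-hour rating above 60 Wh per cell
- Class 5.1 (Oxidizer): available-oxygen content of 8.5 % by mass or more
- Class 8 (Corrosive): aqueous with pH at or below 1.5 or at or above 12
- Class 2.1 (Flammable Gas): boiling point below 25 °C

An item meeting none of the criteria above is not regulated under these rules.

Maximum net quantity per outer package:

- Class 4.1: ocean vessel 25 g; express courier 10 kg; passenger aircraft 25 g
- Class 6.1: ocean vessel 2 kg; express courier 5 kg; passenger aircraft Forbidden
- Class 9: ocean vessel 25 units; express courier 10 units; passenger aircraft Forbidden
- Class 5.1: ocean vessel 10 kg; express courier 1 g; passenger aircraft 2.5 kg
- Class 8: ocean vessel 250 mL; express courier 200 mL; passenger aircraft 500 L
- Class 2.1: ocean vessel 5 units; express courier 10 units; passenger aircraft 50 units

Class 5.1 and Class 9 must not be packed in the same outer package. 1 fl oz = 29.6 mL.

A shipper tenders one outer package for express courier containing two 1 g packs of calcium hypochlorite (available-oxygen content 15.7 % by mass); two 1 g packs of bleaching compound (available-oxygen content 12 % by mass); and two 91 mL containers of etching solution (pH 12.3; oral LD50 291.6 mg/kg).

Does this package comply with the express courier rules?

Available-oxygen content 15.7 % by mass meets the Class 5.1 criterion (Oxidizer), so the calcium hypochlorite is Class 5.1.
The bleaching compound has available-oxygen content 12 % by mass, which is ≥ 8.5 % by mass, so it is Class 5.1 (Oxidizer).
With pH 12.3 (≥ 12), the etching solution falls in Class 8.
Class 5.1 net quantity: (two 1 g packs = 2 g) + (two 1 g packs = 2 g) = 4 g.
That exceeds the Class 5.1 express courier limit of 1 g.
Class 8 quantity: two 91 mL containers = 182 mL.
182 mL ≤ 200 mL (express courier limit, Class 8) — within limit.
The segregation rule (Class 5.1 with Class 9) does not apply to Class 5.1 with Class 8.

No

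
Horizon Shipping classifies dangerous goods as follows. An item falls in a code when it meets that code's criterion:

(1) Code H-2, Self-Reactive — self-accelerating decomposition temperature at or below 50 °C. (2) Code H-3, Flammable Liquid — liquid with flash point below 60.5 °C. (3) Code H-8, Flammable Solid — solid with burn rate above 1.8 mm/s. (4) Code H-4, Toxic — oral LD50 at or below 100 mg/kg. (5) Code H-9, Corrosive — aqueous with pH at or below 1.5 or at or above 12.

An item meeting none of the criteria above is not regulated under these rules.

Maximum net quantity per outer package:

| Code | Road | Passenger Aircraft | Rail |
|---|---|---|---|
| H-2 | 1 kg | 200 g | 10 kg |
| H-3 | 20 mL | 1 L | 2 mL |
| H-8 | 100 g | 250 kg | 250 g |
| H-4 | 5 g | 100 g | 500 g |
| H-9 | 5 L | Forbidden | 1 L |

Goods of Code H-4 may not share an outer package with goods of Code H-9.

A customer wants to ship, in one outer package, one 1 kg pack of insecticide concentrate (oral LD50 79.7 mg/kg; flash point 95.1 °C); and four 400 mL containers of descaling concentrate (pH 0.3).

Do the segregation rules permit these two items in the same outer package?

No

Insecticide concentrate: oral LD50 79.7 mg/kg ≤ 100 mg/kg → Code H-4 (Toxic).
With pH 0.3 (≤ 1.5), the descaling concentrate falls in Code H-9.
Code H-4 and Code H-9 may not share an outer package.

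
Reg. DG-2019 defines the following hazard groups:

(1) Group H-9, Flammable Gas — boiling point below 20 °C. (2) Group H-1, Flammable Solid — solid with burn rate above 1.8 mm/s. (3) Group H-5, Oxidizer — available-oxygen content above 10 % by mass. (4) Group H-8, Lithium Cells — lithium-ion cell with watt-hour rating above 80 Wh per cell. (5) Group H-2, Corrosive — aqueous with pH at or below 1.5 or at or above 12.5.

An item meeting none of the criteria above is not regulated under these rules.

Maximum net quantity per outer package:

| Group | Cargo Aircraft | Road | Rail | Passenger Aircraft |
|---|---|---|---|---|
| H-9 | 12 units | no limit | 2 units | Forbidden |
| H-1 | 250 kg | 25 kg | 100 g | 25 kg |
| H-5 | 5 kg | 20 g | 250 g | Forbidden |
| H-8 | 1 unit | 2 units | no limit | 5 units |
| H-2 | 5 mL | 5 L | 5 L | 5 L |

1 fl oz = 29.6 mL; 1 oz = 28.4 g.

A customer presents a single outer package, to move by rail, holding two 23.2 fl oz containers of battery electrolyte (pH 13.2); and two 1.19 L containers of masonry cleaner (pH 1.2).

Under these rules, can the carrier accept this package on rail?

pH 13.2 meets the Group H-2 criterion (Corrosive), so the battery electrolyte is Group H-2.
Masonry cleaner: pH 1.2 ≤ 1.5 → Group H-2 (Corrosive).
Total Group H-2: (two 23.2 fl oz containers = 1373.44 mL) + (two 1.19 L containers = 2.38 L) = 3753.44 mL.
3753.44 mL ≤ 5 L (rail limit, Group H-2) — within limit.

Yes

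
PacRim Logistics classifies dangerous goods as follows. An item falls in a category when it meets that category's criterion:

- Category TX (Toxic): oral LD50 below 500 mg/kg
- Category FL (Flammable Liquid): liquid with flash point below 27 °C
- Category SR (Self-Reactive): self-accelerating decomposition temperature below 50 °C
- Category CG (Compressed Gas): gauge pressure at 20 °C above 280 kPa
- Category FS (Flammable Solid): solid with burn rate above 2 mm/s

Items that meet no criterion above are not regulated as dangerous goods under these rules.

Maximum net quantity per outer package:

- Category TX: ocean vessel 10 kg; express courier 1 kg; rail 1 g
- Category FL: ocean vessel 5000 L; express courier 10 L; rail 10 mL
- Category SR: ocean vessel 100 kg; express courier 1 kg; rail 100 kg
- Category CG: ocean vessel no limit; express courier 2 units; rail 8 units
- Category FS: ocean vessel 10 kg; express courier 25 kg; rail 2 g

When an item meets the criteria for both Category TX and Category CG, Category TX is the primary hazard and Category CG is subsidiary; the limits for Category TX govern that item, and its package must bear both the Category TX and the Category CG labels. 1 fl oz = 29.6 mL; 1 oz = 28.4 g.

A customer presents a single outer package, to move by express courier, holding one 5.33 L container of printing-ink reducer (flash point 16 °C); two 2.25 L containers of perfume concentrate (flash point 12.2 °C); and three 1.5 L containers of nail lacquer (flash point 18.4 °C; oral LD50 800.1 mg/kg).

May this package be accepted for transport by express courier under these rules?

No

With flash point 16 °C (< 27 °C), the printing-ink reducer falls in Category FL.
Flash point 12.2 °C meets the Category FL criterion (Flammable Liquid), so the perfume concentrate is Category FL.
Nail lacquer: flash point 18.4 °C < 27 °C → Category FL (Flammable Liquid).
Total Category FL: 5.33 L + (two 2.25 L containers = 4.5 L) + (three 1.5 L containers = 4.5 L) = 14.33 L.
That exceeds the Category FL express courier limit of 10 L.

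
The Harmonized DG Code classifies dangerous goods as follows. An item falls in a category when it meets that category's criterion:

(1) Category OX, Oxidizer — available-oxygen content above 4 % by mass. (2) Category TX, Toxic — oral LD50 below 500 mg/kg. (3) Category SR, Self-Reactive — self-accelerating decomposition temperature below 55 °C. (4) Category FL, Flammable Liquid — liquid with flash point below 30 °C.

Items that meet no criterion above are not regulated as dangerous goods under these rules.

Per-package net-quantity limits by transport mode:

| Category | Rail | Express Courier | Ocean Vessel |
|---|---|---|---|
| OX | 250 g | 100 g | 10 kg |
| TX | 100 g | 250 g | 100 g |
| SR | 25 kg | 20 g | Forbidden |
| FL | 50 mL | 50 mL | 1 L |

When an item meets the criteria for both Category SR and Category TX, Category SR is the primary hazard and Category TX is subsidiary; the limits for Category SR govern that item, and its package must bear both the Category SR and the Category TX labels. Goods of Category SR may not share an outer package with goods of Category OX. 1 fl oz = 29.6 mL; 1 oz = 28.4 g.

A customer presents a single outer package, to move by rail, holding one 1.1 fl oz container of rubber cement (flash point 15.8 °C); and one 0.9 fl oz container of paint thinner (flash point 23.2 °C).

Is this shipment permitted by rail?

No

The rubber cement has flash point 15.8 °C, which is < 30 °C, so it is Category FL (Flammable Liquid).
Flash point 23.2 °C meets the Category FL criterion (Flammable Liquid), so the paint thinner is Category FL.
Category FL net quantity: (one 1.1 fl oz container = 32.56 mL) + (one 0.9 fl oz container = 26.64 mL) = 59.2 mL.
That exceeds the Category FL rail limit of 50 mL.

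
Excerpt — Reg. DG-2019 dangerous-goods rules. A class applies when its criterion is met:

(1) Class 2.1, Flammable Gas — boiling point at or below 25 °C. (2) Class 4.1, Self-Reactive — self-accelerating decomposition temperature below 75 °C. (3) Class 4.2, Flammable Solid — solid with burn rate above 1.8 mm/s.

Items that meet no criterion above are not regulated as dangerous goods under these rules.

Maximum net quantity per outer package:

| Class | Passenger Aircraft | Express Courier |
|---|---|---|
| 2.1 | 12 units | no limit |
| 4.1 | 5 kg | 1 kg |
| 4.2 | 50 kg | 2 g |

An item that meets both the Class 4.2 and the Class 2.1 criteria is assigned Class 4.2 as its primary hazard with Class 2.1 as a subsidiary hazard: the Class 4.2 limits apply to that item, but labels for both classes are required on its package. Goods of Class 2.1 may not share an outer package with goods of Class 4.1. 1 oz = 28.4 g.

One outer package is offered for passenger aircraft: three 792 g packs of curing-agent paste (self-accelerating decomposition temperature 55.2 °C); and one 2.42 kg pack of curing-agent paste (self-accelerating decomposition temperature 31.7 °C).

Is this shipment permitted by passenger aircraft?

Yes

With self-accelerating decomposition temperature 55.2 °C (< 75 °C), the curing-agent paste falls in Class 4.1.
Self-accelerating decomposition temperature 31.7 °C meets the Class 4.1 criterion (Self-Reactive), so the curing-agent paste is Class 4.1.
Class 4.1 net quantity: (three 792 g packs = 2.376 kg) + 2.42 kg = 4.796 kg.
That is within the Class 4.1 passenger aircraft limit of 5 kg.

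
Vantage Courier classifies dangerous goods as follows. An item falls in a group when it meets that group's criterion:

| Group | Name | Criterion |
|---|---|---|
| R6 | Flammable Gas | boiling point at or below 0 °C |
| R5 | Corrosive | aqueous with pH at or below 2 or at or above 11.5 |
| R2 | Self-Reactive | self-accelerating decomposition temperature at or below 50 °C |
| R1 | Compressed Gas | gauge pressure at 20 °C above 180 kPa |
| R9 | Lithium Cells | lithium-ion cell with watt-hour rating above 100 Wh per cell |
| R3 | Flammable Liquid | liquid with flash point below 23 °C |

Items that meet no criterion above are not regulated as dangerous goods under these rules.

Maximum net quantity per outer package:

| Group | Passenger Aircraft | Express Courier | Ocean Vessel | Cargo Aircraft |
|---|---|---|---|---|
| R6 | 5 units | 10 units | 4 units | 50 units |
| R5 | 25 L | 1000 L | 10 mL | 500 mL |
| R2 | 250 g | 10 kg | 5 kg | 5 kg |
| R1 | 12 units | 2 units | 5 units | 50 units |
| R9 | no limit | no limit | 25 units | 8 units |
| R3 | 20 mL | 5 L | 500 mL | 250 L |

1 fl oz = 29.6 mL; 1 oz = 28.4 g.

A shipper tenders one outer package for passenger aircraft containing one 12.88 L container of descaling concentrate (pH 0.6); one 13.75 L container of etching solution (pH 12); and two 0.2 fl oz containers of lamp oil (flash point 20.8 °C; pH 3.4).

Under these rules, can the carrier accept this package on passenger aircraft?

No

Descaling concentrate: pH 0.6 ≤ 2 → Group R5 (Corrosive).
The etching solution has pH 12, which is ≥ 11.5, so it is Group R5 (Corrosive).
With flash point 20.8 °C (< 23 °C), the lamp oil falls in Group R3.
Group R5 net quantity: 12.88 L + 13.75 L = 26.63 L.
That exceeds the Group R5 passenger aircraft limit of 25 L.
Group R3 quantity: two 0.2 fl oz containers = 11.84 mL.
11.84 mL ≤ 20 mL (passenger aircraft limit, Group R3) — within limit.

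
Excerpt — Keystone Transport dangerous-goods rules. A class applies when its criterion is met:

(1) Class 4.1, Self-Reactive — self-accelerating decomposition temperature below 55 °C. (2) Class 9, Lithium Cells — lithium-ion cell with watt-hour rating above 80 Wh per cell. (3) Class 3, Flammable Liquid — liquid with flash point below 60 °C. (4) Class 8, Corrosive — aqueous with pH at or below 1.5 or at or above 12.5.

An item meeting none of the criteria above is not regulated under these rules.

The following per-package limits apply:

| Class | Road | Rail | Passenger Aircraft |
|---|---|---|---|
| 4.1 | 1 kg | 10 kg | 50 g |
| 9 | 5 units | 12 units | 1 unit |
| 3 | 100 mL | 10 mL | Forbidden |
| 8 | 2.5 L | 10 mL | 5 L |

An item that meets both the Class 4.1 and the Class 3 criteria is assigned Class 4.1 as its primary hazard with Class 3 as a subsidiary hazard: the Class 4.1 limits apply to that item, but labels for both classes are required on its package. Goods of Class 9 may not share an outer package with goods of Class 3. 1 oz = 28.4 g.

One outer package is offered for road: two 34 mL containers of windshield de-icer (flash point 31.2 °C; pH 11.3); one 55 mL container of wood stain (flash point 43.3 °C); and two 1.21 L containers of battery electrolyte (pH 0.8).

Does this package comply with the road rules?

No

With flash point 31.2 °C (< 60 °C), the windshield de-icer falls in Class 3.
With flash point 43.3 °C (< 60 °C), the wood stain falls in Class 3.
pH 0.8 meets the Class 8 criterion (Corrosive), so the battery electrolyte is Class 8.
Class 3 net quantity: (two 34 mL containers = 68 mL) + 55 mL = 123 mL.
That exceeds the Class 3 road limit of 100 mL.
Class 8 quantity: two 1.21 L containers = 2.42 L.
2.42 L ≤ 2.5 L (road limit, Class 8) — within limit.
The segregation rule (Class 9 with Class 3) does not apply to Class 3 with Class 8.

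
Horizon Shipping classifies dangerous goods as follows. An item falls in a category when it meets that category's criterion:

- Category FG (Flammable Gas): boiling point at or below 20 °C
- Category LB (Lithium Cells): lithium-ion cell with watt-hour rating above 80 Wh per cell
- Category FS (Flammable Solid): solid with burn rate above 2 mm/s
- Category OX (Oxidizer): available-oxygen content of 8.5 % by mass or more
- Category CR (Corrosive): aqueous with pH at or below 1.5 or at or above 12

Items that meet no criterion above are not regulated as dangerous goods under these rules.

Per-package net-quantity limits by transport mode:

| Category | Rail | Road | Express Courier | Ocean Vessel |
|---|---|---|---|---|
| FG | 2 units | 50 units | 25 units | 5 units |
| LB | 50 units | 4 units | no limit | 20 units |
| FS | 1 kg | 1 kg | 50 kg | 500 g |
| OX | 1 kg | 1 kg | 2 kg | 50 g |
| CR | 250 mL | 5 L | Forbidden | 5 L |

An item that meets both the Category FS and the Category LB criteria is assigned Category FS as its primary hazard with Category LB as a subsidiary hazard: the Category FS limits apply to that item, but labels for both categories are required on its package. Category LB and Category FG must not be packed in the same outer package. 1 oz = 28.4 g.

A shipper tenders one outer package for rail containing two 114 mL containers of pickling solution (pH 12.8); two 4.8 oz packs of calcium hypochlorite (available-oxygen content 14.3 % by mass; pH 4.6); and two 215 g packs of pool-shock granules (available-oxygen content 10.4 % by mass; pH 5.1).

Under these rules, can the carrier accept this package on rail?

pH 12.8 meets the Category CR criterion (Corrosive), so the pickling solution is Category CR.
The calcium hypochlorite has available-oxygen content 14.3 % by mass, which is ≥ 8.5 % by mass, so it is Category OX (Oxidizer).
Available-oxygen content 10.4 % by mass meets the Category OX criterion (Oxidizer), so the pool-shock granules are Category OX.
Category CR quantity: two 114 mL containers = 228 mL.
That is within the Category CR rail limit of 250 mL.
Category OX net quantity: (two 4.8 oz packs = 272.64 g) + (two 215 g packs = 430 g) = 702.64 g.
702.64 g is within the rail limit of 1 kg for Category OX.
The segregation rule (Category LB with Category FG) does not apply to Category CR with Category OX.
Every hazard category is within its rail limit and no segregation rule is violated.

Yes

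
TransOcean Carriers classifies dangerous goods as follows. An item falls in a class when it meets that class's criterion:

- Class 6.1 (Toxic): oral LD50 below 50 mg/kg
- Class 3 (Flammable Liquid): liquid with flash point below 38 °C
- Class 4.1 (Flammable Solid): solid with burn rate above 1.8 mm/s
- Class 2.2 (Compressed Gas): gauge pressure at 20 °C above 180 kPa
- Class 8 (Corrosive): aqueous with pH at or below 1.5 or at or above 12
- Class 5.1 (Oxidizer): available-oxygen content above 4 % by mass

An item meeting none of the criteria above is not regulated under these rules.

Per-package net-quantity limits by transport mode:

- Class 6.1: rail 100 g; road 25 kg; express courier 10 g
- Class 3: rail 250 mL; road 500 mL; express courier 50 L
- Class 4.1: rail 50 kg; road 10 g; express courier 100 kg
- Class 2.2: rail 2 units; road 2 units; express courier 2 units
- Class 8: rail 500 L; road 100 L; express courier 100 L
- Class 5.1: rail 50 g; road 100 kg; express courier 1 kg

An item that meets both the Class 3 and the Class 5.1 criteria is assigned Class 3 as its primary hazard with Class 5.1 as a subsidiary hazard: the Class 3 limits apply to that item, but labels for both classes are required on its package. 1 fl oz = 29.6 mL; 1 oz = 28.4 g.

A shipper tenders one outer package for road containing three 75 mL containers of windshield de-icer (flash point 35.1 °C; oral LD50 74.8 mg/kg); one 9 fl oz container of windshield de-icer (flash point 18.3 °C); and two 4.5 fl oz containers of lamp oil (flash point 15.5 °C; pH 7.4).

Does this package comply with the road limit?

Windshield de-icer: flash point 35.1 °C < 38 °C → Class 3 (Flammable Liquid).
The windshield de-icer has flash point 18.3 °C, which is < 38 °C, so it is Class 3 (Flammable Liquid).
The lamp oil has flash point 15.5 °C, which is < 38 °C, so it is Class 3 (Flammable Liquid).
Total Class 3: (three 75 mL containers = 225 mL) + (one 9 fl oz container = 266.4 mL) + (two 4.5 fl oz containers = 266.4 mL) = 757.8 mL.
757.8 mL > 500 mL (road limit, Class 3) — over the limit.

No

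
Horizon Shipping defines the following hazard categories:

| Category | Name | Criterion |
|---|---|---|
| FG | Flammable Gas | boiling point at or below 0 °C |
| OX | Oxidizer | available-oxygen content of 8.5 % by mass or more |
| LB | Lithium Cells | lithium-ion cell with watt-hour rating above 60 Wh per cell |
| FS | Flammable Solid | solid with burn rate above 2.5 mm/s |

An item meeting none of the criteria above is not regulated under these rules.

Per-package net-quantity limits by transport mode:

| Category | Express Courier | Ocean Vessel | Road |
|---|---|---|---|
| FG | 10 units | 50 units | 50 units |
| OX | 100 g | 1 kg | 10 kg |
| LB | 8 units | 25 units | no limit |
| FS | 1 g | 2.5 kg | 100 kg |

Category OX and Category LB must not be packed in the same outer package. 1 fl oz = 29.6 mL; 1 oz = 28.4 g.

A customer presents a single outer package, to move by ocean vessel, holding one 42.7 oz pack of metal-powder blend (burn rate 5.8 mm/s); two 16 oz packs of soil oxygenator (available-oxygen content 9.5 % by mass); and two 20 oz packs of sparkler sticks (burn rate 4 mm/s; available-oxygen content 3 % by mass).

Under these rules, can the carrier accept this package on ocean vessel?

Yes

Metal-powder blend: burn rate 5.8 mm/s > 2.5 mm/s → Category FS (Flammable Solid).
Available-oxygen content 9.5 % by mass meets the Category OX criterion (Oxidizer), so the soil oxygenator is Category OX.
Burn rate 4 mm/s meets the Category FS criterion (Flammable Solid), so the sparkler sticks are Category FS.
Category FS net quantity: (one 42.7 oz pack = 1212.68 g) + (two 20 oz packs = 1.136 kg) = 2348.68 g.
2348.68 g ≤ 2.5 kg (ocean vessel limit, Category FS) — within limit.
Category OX quantity: two 16 oz packs = 908.8 g.
908.8 g is within the ocean vessel limit of 1 kg for Category OX.
The segregation rule (Category OX with Category LB) does not apply to Category FS with Category OX.
Every hazard category is within its ocean vessel limit and no segregation rule is violated.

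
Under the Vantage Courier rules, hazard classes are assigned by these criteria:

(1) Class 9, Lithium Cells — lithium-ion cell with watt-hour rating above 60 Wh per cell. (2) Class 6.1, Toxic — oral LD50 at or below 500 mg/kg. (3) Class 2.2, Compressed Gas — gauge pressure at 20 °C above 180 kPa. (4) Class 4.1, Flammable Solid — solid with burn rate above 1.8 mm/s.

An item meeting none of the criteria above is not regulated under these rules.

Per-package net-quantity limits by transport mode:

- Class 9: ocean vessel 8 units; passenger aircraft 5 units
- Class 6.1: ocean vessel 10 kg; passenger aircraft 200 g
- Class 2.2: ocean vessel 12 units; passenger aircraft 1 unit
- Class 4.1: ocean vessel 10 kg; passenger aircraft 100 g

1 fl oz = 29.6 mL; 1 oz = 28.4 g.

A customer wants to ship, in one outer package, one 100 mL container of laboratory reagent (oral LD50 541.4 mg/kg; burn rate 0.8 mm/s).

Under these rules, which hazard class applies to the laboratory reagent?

Not regulated

oral LD50 541.4 mg/kg is not below 500 mg/kg, so Class 6.1 does not apply.
burn rate 0.8 mm/s is not above 1.8 mm/s, so Class 4.1 does not apply.
No criterion is met, so the item is not regulated.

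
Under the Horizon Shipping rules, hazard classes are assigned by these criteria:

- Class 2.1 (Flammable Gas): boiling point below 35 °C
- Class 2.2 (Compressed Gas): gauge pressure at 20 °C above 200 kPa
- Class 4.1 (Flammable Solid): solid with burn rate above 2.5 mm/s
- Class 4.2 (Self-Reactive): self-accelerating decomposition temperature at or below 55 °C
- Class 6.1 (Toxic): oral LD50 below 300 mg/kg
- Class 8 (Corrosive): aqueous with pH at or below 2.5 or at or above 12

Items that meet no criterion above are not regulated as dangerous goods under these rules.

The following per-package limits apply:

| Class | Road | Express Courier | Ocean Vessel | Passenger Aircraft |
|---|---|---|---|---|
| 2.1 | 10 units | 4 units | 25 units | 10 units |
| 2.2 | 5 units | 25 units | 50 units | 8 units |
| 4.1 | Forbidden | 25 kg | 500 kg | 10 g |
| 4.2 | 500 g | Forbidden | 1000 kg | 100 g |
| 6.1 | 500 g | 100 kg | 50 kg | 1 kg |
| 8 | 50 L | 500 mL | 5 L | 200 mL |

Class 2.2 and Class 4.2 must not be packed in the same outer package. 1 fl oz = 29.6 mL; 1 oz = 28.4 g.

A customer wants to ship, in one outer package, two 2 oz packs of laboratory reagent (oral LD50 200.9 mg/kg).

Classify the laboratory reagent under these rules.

With oral LD50 200.9 mg/kg (< 300 mg/kg), the laboratory reagent falls in Class 6.1.

Class 6.1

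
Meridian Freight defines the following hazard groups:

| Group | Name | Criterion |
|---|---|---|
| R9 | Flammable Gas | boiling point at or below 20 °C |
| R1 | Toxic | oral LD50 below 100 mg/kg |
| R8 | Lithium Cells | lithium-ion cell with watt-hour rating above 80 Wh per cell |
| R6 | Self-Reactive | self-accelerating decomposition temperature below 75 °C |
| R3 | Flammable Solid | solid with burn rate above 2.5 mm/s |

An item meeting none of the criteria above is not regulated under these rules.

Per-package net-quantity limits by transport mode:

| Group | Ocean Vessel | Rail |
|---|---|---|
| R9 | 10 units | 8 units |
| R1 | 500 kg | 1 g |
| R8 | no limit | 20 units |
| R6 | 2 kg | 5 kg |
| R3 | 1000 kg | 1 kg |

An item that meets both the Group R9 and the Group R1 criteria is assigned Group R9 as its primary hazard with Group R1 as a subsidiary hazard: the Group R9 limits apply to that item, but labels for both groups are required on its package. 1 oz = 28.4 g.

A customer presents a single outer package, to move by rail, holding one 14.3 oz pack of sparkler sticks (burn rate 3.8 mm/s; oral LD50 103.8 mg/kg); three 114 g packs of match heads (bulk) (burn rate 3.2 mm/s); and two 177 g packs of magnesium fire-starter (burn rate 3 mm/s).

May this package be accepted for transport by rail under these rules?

The sparkler sticks have burn rate 3.8 mm/s, which is > 2.5 mm/s, so they are Group R3 (Flammable Solid).
With burn rate 3.2 mm/s (> 2.5 mm/s), the match heads (bulk) fall in Group R3.
The magnesium fire-starter has burn rate 3 mm/s, which is > 2.5 mm/s, so it is Group R3 (Flammable Solid).
Group R3 net quantity: (one 14.3 oz pack = 406.12 g) + (three 114 g packs = 342 g) + (two 177 g packs = 354 g) = 1102.12 g.
1102.12 g > 1 kg (rail limit, Group R3) — over the limit.

No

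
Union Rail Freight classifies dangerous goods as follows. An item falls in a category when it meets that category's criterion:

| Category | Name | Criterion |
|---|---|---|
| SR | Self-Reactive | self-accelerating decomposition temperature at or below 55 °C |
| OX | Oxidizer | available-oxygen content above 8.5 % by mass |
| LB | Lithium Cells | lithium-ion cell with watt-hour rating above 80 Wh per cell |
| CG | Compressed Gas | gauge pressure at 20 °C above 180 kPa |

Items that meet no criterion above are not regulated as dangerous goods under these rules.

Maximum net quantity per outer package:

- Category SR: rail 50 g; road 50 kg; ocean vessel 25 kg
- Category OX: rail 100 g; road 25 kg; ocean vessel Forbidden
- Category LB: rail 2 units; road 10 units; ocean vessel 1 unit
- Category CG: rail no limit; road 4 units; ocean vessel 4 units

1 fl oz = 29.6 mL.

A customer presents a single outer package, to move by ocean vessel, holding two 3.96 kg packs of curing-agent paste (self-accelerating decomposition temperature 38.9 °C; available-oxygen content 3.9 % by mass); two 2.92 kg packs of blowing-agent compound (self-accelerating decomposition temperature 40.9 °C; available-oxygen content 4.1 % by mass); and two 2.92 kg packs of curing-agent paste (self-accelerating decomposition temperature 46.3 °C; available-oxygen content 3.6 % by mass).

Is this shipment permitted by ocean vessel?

Yes

Curing-agent paste: self-accelerating decomposition temperature 38.9 °C ≤ 55 °C → Category SR (Self-Reactive).
Blowing-agent compound: self-accelerating decomposition temperature 40.9 °C ≤ 55 °C → Category SR (Self-Reactive).
With self-accelerating decomposition temperature 46.3 °C (≤ 55 °C), the curing-agent paste falls in Category SR.
Total Category SR: (two 3.96 kg packs = 7.92 kg) + (two 2.92 kg packs = 5.84 kg) + (two 2.92 kg packs = 5.84 kg) = 19.6 kg.
19.6 kg ≤ 25 kg (ocean vessel limit, Category SR) — within limit.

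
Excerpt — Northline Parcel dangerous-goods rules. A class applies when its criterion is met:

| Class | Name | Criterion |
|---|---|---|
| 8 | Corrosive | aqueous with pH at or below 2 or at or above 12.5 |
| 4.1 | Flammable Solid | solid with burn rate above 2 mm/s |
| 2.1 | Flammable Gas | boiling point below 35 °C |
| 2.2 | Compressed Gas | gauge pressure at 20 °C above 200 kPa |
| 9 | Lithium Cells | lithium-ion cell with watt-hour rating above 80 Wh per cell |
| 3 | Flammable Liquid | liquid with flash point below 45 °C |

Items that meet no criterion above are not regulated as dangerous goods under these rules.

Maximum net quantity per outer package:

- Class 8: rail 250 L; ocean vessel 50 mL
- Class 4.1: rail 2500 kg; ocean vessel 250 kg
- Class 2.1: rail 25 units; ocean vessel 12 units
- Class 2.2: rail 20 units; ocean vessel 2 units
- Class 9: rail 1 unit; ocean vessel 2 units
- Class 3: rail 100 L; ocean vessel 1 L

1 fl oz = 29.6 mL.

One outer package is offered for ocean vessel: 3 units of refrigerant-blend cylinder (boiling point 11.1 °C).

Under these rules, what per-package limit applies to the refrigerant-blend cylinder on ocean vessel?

Refrigerant-blend cylinder: boiling point 11.1 °C < 35 °C → Class 2.1 (Flammable Gas).
The ocean vessel limit for Class 2.1 is 12 units.

12 units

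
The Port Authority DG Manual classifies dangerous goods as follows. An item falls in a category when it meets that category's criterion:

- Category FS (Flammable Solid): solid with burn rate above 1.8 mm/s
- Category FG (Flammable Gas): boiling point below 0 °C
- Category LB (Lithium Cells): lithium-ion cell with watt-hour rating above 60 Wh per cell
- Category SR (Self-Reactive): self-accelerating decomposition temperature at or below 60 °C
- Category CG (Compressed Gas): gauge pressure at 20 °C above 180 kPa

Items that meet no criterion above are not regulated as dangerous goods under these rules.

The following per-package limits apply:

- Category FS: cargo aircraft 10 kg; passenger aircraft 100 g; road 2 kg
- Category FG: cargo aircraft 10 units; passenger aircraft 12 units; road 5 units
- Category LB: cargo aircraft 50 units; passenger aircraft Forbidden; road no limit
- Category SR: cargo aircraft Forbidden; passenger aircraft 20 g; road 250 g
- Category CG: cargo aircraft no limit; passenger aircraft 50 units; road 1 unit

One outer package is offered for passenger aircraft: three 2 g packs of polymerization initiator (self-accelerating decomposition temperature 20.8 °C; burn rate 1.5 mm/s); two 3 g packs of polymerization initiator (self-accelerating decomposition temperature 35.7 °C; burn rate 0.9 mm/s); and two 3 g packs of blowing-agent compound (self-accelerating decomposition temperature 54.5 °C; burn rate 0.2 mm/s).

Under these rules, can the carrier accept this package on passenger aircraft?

Self-accelerating decomposition temperature 20.8 °C meets the Category SR criterion (Self-Reactive), so the polymerization initiator is Category SR.
With self-accelerating decomposition temperature 35.7 °C (≤ 60 °C), the polymerization initiator falls in Category SR.
The blowing-agent compound has self-accelerating decomposition temperature 54.5 °C, which is ≤ 60 °C, so it is Category SR (Self-Reactive).
Category SR net quantity: (three 2 g packs = 6 g) + (two 3 g packs = 6 g) + (two 3 g packs = 6 g) = 18 g.
18 g is within the passenger aircraft limit of 20 g for Category SR.

Yes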